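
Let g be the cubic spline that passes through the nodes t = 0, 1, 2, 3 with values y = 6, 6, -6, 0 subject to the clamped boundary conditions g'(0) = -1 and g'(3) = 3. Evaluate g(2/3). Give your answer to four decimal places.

Put M_i = g'' at the i-th knot. Here h = (1, 1, 1) and Δ = (0, -12, 6), so the interior equations h_(i-1)·M_(i-1) + 2(h_(i-1)+h_i)·M_i + h_i·M_(i+1) = 6(Δ_i − Δ_(i-1)) read
  1·M_0 + 4·M_1 + 1·M_2 = 6(Δ_1 - Δ_0) = -72
  1·M_1 + 4·M_2 + 1·M_3 = 6(Δ_2 - Δ_1) = 108
Clamped end conditions give two more equations: 2h_0·M_0 + h_0·M_1 = 6(Δ_0 - g'(0)) = 6 and h_2·M_2 + 2h_2·M_3 = 6(g'(3) - Δ_2) = -18.
Forward elimination and back-substitution give M_0 = 298/15, M_1 = -506/15, M_2 = 646/15, M_3 = -458/15.
On [0, 1], g(t) = 6 - 1·t + 149/15·t² - 134/15·t³.
With t = 2/3: g(2/3) = 2876/405.

7.1012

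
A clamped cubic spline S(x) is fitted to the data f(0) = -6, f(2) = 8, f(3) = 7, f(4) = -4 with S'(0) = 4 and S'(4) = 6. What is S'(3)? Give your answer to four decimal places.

-11.9545

Let M_i = S''(x_i). Step sizes h_i = 2, 1, 1; slopes of the chords Δ_i = (y_(i+1) - y_i)/h_i = 7, -1, -11.
  2·M_0 + 6·M_1 + 1·M_2 = 6(Δ_1 - Δ_0) = -48
  1·M_1 + 4·M_2 + 1·M_3 = 6(Δ_2 - Δ_1) = -60
Clamped end conditions give two more equations: 2h_0·M_0 + h_0·M_1 = 6(Δ_0 - S'(0)) = 18 and h_2·M_2 + 2h_2·M_3 = 6(S'(4) - Δ_2) = 102.
Hence M_0 = 79/11, M_1 = -59/11, M_2 = -332/11, M_3 = 727/11.
On [3, 4], S'(x) = b_2 + 2c_2·(x - 3) + 3d_2·(x - 3)² with b_2 = Δ_2 - h_2(2M_2 + M_3)/6 = -263/22, c_2 = M_2/2 = -166/11, d_2 = (M_3 - M_2)/(6h_2) = 353/22. So S'(3) = -263/22.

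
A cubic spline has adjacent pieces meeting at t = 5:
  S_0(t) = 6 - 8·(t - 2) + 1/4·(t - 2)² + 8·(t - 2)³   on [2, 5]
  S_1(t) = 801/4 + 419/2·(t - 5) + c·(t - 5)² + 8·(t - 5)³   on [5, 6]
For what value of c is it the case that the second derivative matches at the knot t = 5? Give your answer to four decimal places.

72.2500

S_0''(t) = 1/2 + 48·(t - 2), so S_0''(5) = 289/2. On the right, S_1''(5) = 2c, so c = 289/4.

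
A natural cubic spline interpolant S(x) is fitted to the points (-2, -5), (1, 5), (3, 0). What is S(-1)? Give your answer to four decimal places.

With σ_i denoting the second derivative at x_i, h_i = 3, 2, and Δ_i = (y_(i+1) − y_i)/h_i = 10/3, -5/2:
  3·σ_0 + 10·σ_1 + 2·σ_2 = 6(Δ_1 - Δ_0) = -35
Natural end conditions: σ_0 = σ_2 = 0.
Solving the tridiagonal system: σ_0 = 0, σ_1 = -7/2, σ_2 = 0.
On [-2, 1], S(x) = -5 + 61/12·(x + 2) + 0·(x + 2)² - 7/36·(x + 2)³.
With (x + 2) = 1: S(-1) = -1/9.

-0.1111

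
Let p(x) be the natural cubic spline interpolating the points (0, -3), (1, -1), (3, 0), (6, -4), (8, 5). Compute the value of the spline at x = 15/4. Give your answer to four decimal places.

-1.3821

Put m_i = p'' at the i-th knot. Here h = (1, 2, 3, 2) and Δ = (2, 1/2, -4/3, 9/2), so the interior equations h_(i-1)·m_(i-1) + 2(h_(i-1)+h_i)·m_i + h_i·m_(i+1) = 6(Δ_i − Δ_(i-1)) read
  1·m_0 + 6·m_1 + 2·m_2 = 6(Δ_1 - Δ_0) = -9
  2·m_1 + 10·m_2 + 3·m_3 = 6(Δ_2 - Δ_1) = -11
  3·m_2 + 10·m_3 + 2·m_4 = 6(Δ_3 - Δ_2) = 35
Natural end conditions: m_0 = m_4 = 0.
Forward elimination and back-substitution give m_0 = 0, m_1 = -389/506, m_2 = -555/253, m_3 = 1052/253, m_4 = 0.
On [3, 6], p(x) = 0 - 925/759·(x - 3) - 555/506·(x - 3)² + 1607/4554·(x - 3)³.
With (x - 3) = 3/4: p(15/4) = -4069/2944.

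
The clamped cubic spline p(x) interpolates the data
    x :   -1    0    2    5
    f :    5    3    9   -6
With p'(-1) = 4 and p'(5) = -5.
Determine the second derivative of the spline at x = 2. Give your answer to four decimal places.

-8.4211

Write M_i for p''(x_i). With h_i = 1, 2, 3 and divided differences Δ_i = -2, 3, -5, the continuity of p' gives the tridiagonal system
  1·M_0 + 6·M_1 + 2·M_2 = 6(Δ_1 - Δ_0) = 30
  2·M_1 + 10·M_2 + 3·M_3 = 6(Δ_2 - Δ_1) = -48
Clamped end conditions give two more equations: 2h_0·M_0 + h_0·M_1 = 6(Δ_0 - p'(-1)) = -36 and h_2·M_2 + 2h_2·M_3 = 6(p'(5) - Δ_2) = 0.
Forward elimination and back-substitution give M_0 = -454/19, M_1 = 224/19, M_2 = -160/19, M_3 = 80/19.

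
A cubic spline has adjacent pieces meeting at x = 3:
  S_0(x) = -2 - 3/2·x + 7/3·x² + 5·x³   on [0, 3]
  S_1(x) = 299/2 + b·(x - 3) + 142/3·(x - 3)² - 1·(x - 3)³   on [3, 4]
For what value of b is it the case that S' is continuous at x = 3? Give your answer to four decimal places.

147.5000

S_0'(x) = -3/2 + 14/3·x + 15·x², so S_0'(3) = 295/2. On the right, S_1'(3) = b, so b = 295/2.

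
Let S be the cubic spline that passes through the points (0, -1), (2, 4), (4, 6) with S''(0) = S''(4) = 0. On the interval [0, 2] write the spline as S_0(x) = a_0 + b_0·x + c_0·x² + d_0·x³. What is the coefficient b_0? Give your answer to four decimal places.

2.8750

Put M_i = S'' at the i-th knot. Here h = (2, 2) and Δ = (5/2, 1), so the interior equations h_(i-1)·M_(i-1) + 2(h_(i-1)+h_i)·M_i + h_i·M_(i+1) = 6(Δ_i − Δ_(i-1)) read
  2·M_0 + 8·M_1 + 2·M_2 = 6(Δ_1 - Δ_0) = -9
Natural end conditions: M_0 = M_2 = 0.
Solving: M_0 = 0, M_1 = -9/8, M_2 = 0.
On [0, 2], with S_0(x) = a_0 + b_0·x + c_0·x² + d_0·x³: c_0 = M_0/2 = 0, d_0 = (M_1 - M_0)/(6h_0) = -3/32, b_0 = Δ_0 - h_0(2M_0 + M_1)/6 = 23/8.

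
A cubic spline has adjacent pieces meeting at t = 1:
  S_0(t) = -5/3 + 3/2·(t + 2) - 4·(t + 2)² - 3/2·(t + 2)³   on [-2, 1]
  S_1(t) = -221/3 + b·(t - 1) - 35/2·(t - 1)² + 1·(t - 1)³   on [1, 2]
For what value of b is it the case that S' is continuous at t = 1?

-63

S_0'(t) = 3/2 - 8·(t + 2) - 9/2·(t + 2)², so S_0'(1) = -63. On the right, S_1'(1) = b, so b = -63.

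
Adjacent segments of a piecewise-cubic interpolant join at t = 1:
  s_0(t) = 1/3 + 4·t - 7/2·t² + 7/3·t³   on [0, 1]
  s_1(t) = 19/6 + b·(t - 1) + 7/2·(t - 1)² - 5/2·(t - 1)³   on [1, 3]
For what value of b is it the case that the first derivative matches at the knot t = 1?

4

s_0'(t) = 4 - 7·t + 7·t², so s_0'(1) = 4. On the right, s_1'(1) = b, so b = 4.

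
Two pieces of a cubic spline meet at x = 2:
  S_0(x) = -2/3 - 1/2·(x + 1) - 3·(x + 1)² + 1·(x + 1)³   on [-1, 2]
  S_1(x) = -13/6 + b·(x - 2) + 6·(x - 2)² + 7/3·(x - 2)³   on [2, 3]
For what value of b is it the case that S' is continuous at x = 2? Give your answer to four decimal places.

8.5000

S_0'(x) = -1/2 - 6·(x + 1) + 3·(x + 1)², so S_0'(2) = 17/2. On the right, S_1'(2) = b, so b = 17/2.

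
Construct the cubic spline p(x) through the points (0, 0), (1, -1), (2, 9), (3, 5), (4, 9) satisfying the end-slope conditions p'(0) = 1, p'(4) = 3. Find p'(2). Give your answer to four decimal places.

3.5000

Let M_i = p''(x_i). Step sizes h_i = 1, 1, 1, 1; slopes of the chords Δ_i = (y_(i+1) - y_i)/h_i = -1, 10, -4, 4.
  1·M_0 + 4·M_1 + 1·M_2 = 6(Δ_1 - Δ_0) = 66
  1·M_1 + 4·M_2 + 1·M_3 = 6(Δ_2 - Δ_1) = -84
  1·M_2 + 4·M_3 + 1·M_4 = 6(Δ_3 - Δ_2) = 48
Clamped end conditions give two more equations: 2h_0·M_0 + h_0·M_1 = 6(Δ_0 - p'(0)) = -12 and h_3·M_3 + 2h_3·M_4 = 6(p'(4) - Δ_3) = -6.
Solving: M_0 = -85/4, M_1 = 61/2, M_2 = -139/4, M_3 = 49/2, M_4 = -61/4.
On [2, 3], p'(x) = b_2 + 2c_2·(x - 2) + 3d_2·(x - 2)² with b_2 = Δ_2 - h_2(2M_2 + M_3)/6 = 7/2, c_2 = M_2/2 = -139/8, d_2 = (M_3 - M_2)/(6h_2) = 79/8. So p'(2) = 7/2.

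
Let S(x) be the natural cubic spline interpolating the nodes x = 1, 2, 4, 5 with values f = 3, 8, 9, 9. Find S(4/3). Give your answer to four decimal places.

4.9074

With σ_i denoting the second derivative at x_i, h_i = 1, 2, 1, and Δ_i = (y_(i+1) − y_i)/h_i = 5, 1/2, 0:
  1·σ_0 + 6·σ_1 + 2·σ_2 = 6(Δ_1 - Δ_0) = -27
  2·σ_1 + 6·σ_2 + 1·σ_3 = 6(Δ_2 - Δ_1) = -3
Natural end conditions: σ_0 = σ_3 = 0.
Solving the tridiagonal system: σ_0 = 0, σ_1 = -39/8, σ_2 = 9/8, σ_3 = 0.
On [1, 2], S(x) = 3 + 93/16·(x - 1) + 0·(x - 1)² - 13/16·(x - 1)³.
With (x - 1) = 1/3: S(4/3) = 265/54.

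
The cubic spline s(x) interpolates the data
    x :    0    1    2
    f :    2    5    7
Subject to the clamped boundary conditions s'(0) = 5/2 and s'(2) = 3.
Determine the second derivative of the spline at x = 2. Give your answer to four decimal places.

Write M_i for s''(x_i). With h_i = 1, 1 and divided differences Δ_i = 3, 2, the continuity of s' gives the tridiagonal system
  1·M_0 + 4·M_1 + 1·M_2 = 6(Δ_1 - Δ_0) = -6
Clamped end conditions give two more equations: 2h_0·M_0 + h_0·M_1 = 6(Δ_0 - s'(0)) = 3 and h_1·M_1 + 2h_1·M_2 = 6(s'(2) - Δ_1) = 6.
Solving: M_0 = 13/4, M_1 = -7/2, M_2 = 19/4.

4.7500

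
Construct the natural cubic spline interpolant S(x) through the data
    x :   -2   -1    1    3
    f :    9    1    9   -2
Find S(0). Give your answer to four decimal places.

Let M_i = S''(x_i). Step sizes h_i = 1, 2, 2; slopes of the chords Δ_i = (y_(i+1) - y_i)/h_i = -8, 4, -11/2.
  1·M_0 + 6·M_1 + 2·M_2 = 6(Δ_1 - Δ_0) = 72
  2·M_1 + 8·M_2 + 2·M_3 = 6(Δ_2 - Δ_1) = -57
Natural end conditions: M_0 = M_3 = 0.
Solving the tridiagonal system: M_0 = 0, M_1 = 345/22, M_2 = -243/22, M_3 = 0.
On [-1, 1], S(x) = 1 - 61/22·(x + 1) + 345/44·(x + 1)² - 49/22·(x + 1)³.
With (x + 1) = 1: S(0) = 169/44.

3.8409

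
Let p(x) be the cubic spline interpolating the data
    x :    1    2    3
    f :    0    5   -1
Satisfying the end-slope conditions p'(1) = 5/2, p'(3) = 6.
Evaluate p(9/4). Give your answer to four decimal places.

3.3770

Write σ_i for p''(x_i). With h_i = 1, 1 and divided differences Δ_i = 5, -6, the continuity of p' gives the tridiagonal system
  1·σ_0 + 4·σ_1 + 1·σ_2 = 6(Δ_1 - Δ_0) = -66
Clamped end conditions give two more equations: 2h_0·σ_0 + h_0·σ_1 = 6(Δ_0 - p'(1)) = 15 and h_1·σ_1 + 2h_1·σ_2 = 6(p'(3) - Δ_1) = 72.
Solving: σ_0 = 103/4, σ_1 = -73/2, σ_2 = 217/4.
On [2, 3], p(x) = 5 - 23/8·(x - 2) - 73/4·(x - 2)² + 121/8·(x - 2)³.
With (x - 2) = 1/4: p(9/4) = 1729/512.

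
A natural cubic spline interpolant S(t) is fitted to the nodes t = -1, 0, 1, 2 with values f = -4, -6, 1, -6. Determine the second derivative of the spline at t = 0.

Put M_i = S'' at the i-th knot. Here h = (1, 1, 1) and Δ = (-2, 7, -7), so the interior equations h_(i-1)·M_(i-1) + 2(h_(i-1)+h_i)·M_i + h_i·M_(i+1) = 6(Δ_i − Δ_(i-1)) read
  1·M_0 + 4·M_1 + 1·M_2 = 6(Δ_1 - Δ_0) = 54
  1·M_1 + 4·M_2 + 1·M_3 = 6(Δ_2 - Δ_1) = -84
Natural end conditions: M_0 = M_3 = 0.
Solving: M_0 = 0, M_1 = 20, M_2 = -26, M_3 = 0.

20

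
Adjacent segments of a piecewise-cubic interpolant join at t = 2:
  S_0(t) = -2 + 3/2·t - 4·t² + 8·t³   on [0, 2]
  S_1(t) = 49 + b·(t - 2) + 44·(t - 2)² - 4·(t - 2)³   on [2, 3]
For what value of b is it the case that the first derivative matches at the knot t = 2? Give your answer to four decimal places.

81.5000

S_0'(t) = 3/2 - 8·t + 24·t², so S_0'(2) = 163/2. On the right, S_1'(2) = b, so b = 163/2.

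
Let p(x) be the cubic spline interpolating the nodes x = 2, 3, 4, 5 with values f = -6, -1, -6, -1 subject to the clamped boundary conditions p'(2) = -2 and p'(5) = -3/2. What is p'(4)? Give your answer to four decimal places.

0.2667

With M_i denoting the second derivative at x_i, h_i = 1, 1, 1, and Δ_i = (y_(i+1) − y_i)/h_i = 5, -5, 5:
  1·M_0 + 4·M_1 + 1·M_2 = 6(Δ_1 - Δ_0) = -60
  1·M_1 + 4·M_2 + 1·M_3 = 6(Δ_2 - Δ_1) = 60
Clamped end conditions give two more equations: 2h_0·M_0 + h_0·M_1 = 6(Δ_0 - p'(2)) = 42 and h_2·M_2 + 2h_2·M_3 = 6(p'(5) - Δ_2) = -39.
Solving: M_0 = 557/15, M_1 = -484/15, M_2 = 479/15, M_3 = -532/15.
On [4, 5], p'(x) = b_2 + 2c_2·(x - 4) + 3d_2·(x - 4)² with b_2 = Δ_2 - h_2(2M_2 + M_3)/6 = 4/15, c_2 = M_2/2 = 479/30, d_2 = (M_3 - M_2)/(6h_2) = -337/30. So p'(4) = 4/15.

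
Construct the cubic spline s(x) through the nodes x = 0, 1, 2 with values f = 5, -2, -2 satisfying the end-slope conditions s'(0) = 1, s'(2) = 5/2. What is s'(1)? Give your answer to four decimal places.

Put M_i = s'' at the i-th knot. Here h = (1, 1) and Δ = (-7, 0), so the interior equations h_(i-1)·M_(i-1) + 2(h_(i-1)+h_i)·M_i + h_i·M_(i+1) = 6(Δ_i − Δ_(i-1)) read
  1·M_0 + 4·M_1 + 1·M_2 = 6(Δ_1 - Δ_0) = 42
Clamped end conditions give two more equations: 2h_0·M_0 + h_0·M_1 = 6(Δ_0 - s'(0)) = -48 and h_1·M_1 + 2h_1·M_2 = 6(s'(2) - Δ_1) = 15.
Solving: M_0 = -135/4, M_1 = 39/2, M_2 = -9/4.
On [1, 2], s'(x) = b_1 + 2c_1·(x - 1) + 3d_1·(x - 1)² with b_1 = Δ_1 - h_1(2M_1 + M_2)/6 = -49/8, c_1 = M_1/2 = 39/4, d_1 = (M_2 - M_1)/(6h_1) = -29/8. So s'(1) = -49/8.

-6.1250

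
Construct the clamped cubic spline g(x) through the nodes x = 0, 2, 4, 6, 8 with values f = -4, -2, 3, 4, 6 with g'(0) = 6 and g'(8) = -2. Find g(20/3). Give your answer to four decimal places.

Put M_i = g'' at the i-th knot. Here h = (2, 2, 2, 2) and Δ = (1, 5/2, 1/2, 1), so the interior equations h_(i-1)·M_(i-1) + 2(h_(i-1)+h_i)·M_i + h_i·M_(i+1) = 6(Δ_i − Δ_(i-1)) read
  2·M_0 + 8·M_1 + 2·M_2 = 6(Δ_1 - Δ_0) = 9
  2·M_1 + 8·M_2 + 2·M_3 = 6(Δ_2 - Δ_1) = -12
  2·M_2 + 8·M_3 + 2·M_4 = 6(Δ_3 - Δ_2) = 3
Clamped end conditions give two more equations: 2h_0·M_0 + h_0·M_1 = 6(Δ_0 - g'(0)) = -30 and h_3·M_3 + 2h_3·M_4 = 6(g'(8) - Δ_3) = -18.
Solving: M_0 = -271/28, M_1 = 61/14, M_2 = -13/4, M_3 = 37/14, M_4 = -163/28.
On [6, 8], g(x) = 4 + 33/28·(x - 6) + 37/28·(x - 6)² - 79/112·(x - 6)³.
With (x - 6) = 2/3: g(20/3) = 976/189.

5.1640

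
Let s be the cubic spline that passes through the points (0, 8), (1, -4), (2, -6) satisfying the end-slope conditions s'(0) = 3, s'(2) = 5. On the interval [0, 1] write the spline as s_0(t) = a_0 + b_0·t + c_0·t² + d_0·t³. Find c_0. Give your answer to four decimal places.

Let M_i = s''(x_i). Step sizes h_i = 1, 1; slopes of the chords Δ_i = (y_(i+1) - y_i)/h_i = -12, -2.
  1·M_0 + 4·M_1 + 1·M_2 = 6(Δ_1 - Δ_0) = 60
Clamped end conditions give two more equations: 2h_0·M_0 + h_0·M_1 = 6(Δ_0 - s'(0)) = -90 and h_1·M_1 + 2h_1·M_2 = 6(s'(2) - Δ_1) = 42.
Solving: M_0 = -59, M_1 = 28, M_2 = 7.
On [0, 1], with s_0(t) = a_0 + b_0·t + c_0·t² + d_0·t³: c_0 = M_0/2 = -59/2, d_0 = (M_1 - M_0)/(6h_0) = 29/2, b_0 = Δ_0 - h_0(2M_0 + M_1)/6 = 3.

-29.5000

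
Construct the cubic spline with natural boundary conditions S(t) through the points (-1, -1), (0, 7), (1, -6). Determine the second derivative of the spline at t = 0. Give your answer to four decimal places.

With M_i denoting the second derivative at x_i, h_i = 1, 1, and Δ_i = (y_(i+1) − y_i)/h_i = 8, -13:
  1·M_0 + 4·M_1 + 1·M_2 = 6(Δ_1 - Δ_0) = -126
Natural end conditions: M_0 = M_2 = 0.
Forward elimination and back-substitution give M_0 = 0, M_1 = -63/2, M_2 = 0.

-31.5000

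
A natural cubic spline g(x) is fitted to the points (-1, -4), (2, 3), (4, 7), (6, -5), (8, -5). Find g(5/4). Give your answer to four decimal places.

0.5637

Put M_i = g'' at the i-th knot. Here h = (3, 2, 2, 2) and Δ = (7/3, 2, -6, 0), so the interior equations h_(i-1)·M_(i-1) + 2(h_(i-1)+h_i)·M_i + h_i·M_(i+1) = 6(Δ_i − Δ_(i-1)) read
  3·M_0 + 10·M_1 + 2·M_2 = 6(Δ_1 - Δ_0) = -2
  2·M_1 + 8·M_2 + 2·M_3 = 6(Δ_2 - Δ_1) = -48
  2·M_2 + 8·M_3 + 2·M_4 = 6(Δ_3 - Δ_2) = 36
Natural end conditions: M_0 = M_4 = 0.
Solving: M_0 = 0, M_1 = 99/71, M_2 = -566/71, M_3 = 461/71, M_4 = 0.
On [-1, 2], g(x) = -4 + 697/426·(x + 1) + 0·(x + 1)² + 11/142·(x + 1)³.
With (x + 1) = 9/4: g(5/4) = 5123/9088.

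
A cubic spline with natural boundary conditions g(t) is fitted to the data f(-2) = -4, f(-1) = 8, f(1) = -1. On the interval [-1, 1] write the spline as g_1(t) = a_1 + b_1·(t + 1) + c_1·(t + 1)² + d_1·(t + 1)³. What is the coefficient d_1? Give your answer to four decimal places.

Write M_i for g''(x_i). With h_i = 1, 2 and divided differences Δ_i = 12, -9/2, the continuity of g' gives the tridiagonal system
  1·M_0 + 6·M_1 + 2·M_2 = 6(Δ_1 - Δ_0) = -99
Natural end conditions: M_0 = M_2 = 0.
Solving: M_0 = 0, M_1 = -33/2, M_2 = 0.
On [-1, 1], with g_1(t) = a_1 + b_1·(t + 1) + c_1·(t + 1)² + d_1·(t + 1)³: c_1 = M_1/2 = -33/4, d_1 = (M_2 - M_1)/(6h_1) = 11/8, b_1 = Δ_1 - h_1(2M_1 + M_2)/6 = 13/2.

1.3750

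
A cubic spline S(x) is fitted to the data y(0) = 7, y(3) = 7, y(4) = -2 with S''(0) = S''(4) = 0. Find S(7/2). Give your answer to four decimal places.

Put σ_i = S'' at the i-th knot. Here h = (3, 1) and Δ = (0, -9), so the interior equations h_(i-1)·σ_(i-1) + 2(h_(i-1)+h_i)·σ_i + h_i·σ_(i+1) = 6(Δ_i − Δ_(i-1)) read
  3·σ_0 + 8·σ_1 + 1·σ_2 = 6(Δ_1 - Δ_0) = -54
Natural end conditions: σ_0 = σ_2 = 0.
Solving the tridiagonal system: σ_0 = 0, σ_1 = -27/4, σ_2 = 0.
On [3, 4], S(x) = 7 - 27/4·(x - 3) - 27/8·(x - 3)² + 9/8·(x - 3)³.
With (x - 3) = 1/2: S(7/2) = 187/64.

2.9219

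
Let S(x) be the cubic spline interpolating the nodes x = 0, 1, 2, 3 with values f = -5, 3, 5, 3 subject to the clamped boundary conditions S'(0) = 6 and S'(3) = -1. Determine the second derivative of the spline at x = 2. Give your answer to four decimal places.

Let M_i = S''(x_i). Step sizes h_i = 1, 1, 1; slopes of the chords Δ_i = (y_(i+1) - y_i)/h_i = 8, 2, -2.
  1·M_0 + 4·M_1 + 1·M_2 = 6(Δ_1 - Δ_0) = -36
  1·M_1 + 4·M_2 + 1·M_3 = 6(Δ_2 - Δ_1) = -24
Clamped end conditions give two more equations: 2h_0·M_0 + h_0·M_1 = 6(Δ_0 - S'(0)) = 12 and h_2·M_2 + 2h_2·M_3 = 6(S'(3) - Δ_2) = 6.
Solving the tridiagonal system: M_0 = 34/3, M_1 = -32/3, M_2 = -14/3, M_3 = 16/3.

-4.6667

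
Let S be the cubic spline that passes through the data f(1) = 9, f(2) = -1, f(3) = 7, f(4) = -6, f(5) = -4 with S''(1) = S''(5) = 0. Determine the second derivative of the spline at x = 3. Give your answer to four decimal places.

Write M_i for S''(x_i). With h_i = 1, 1, 1, 1 and divided differences Δ_i = -10, 8, -13, 2, the continuity of S' gives the tridiagonal system
  1·M_0 + 4·M_1 + 1·M_2 = 6(Δ_1 - Δ_0) = 108
  1·M_1 + 4·M_2 + 1·M_3 = 6(Δ_2 - Δ_1) = -126
  1·M_2 + 4·M_3 + 1·M_4 = 6(Δ_3 - Δ_2) = 90
Natural end conditions: M_0 = M_4 = 0.
Solving: M_0 = 0, M_1 = 1107/28, M_2 = -351/7, M_3 = 981/28, M_4 = 0.

-50.1429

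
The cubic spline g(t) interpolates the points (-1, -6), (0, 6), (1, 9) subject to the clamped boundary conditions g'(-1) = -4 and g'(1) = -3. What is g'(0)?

Write M_i for g''(x_i). With h_i = 1, 1 and divided differences Δ_i = 12, 3, the continuity of g' gives the tridiagonal system
  1·M_0 + 4·M_1 + 1·M_2 = 6(Δ_1 - Δ_0) = -54
Clamped end conditions give two more equations: 2h_0·M_0 + h_0·M_1 = 6(Δ_0 - g'(-1)) = 96 and h_1·M_1 + 2h_1·M_2 = 6(g'(1) - Δ_1) = -36.
Hence M_0 = 62, M_1 = -28, M_2 = -4.
On [0, 1], g'(t) = b_1 + 2c_1·t + 3d_1·t² with b_1 = Δ_1 - h_1(2M_1 + M_2)/6 = 13, c_1 = M_1/2 = -14, d_1 = (M_2 - M_1)/(6h_1) = 4. So g'(0) = 13.

13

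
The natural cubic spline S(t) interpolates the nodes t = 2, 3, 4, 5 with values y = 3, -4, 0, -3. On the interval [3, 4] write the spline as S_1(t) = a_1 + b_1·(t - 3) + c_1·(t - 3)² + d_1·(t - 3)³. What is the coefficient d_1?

Put σ_i = S'' at the i-th knot. Here h = (1, 1, 1) and Δ = (-7, 4, -3), so the interior equations h_(i-1)·σ_(i-1) + 2(h_(i-1)+h_i)·σ_i + h_i·σ_(i+1) = 6(Δ_i − Δ_(i-1)) read
  1·σ_0 + 4·σ_1 + 1·σ_2 = 6(Δ_1 - Δ_0) = 66
  1·σ_1 + 4·σ_2 + 1·σ_3 = 6(Δ_2 - Δ_1) = -42
Natural end conditions: σ_0 = σ_3 = 0.
Hence σ_0 = 0, σ_1 = 102/5, σ_2 = -78/5, σ_3 = 0.
On [3, 4], with S_1(t) = a_1 + b_1·(t - 3) + c_1·(t - 3)² + d_1·(t - 3)³: c_1 = σ_1/2 = 51/5, d_1 = (σ_2 - σ_1)/(6h_1) = -6, b_1 = Δ_1 - h_1(2σ_1 + σ_2)/6 = -1/5.

-6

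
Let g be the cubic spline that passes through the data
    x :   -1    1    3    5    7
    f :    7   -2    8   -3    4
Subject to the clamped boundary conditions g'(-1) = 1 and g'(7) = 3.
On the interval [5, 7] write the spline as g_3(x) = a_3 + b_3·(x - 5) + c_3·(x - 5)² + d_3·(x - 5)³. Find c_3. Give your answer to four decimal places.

6.0446

With m_i denoting the second derivative at x_i, h_i = 2, 2, 2, 2, and Δ_i = (y_(i+1) − y_i)/h_i = -9/2, 5, -11/2, 7/2:
  2·m_0 + 8·m_1 + 2·m_2 = 6(Δ_1 - Δ_0) = 57
  2·m_1 + 8·m_2 + 2·m_3 = 6(Δ_2 - Δ_1) = -63
  2·m_2 + 8·m_3 + 2·m_4 = 6(Δ_3 - Δ_2) = 54
Clamped end conditions give two more equations: 2h_0·m_0 + h_0·m_1 = 6(Δ_0 - g'(-1)) = -33 and h_3·m_3 + 2h_3·m_4 = 6(g'(7) - Δ_3) = -3.
Solving the tridiagonal system: m_0 = -1745/112, m_1 = 821/56, m_2 = -233/16, m_3 = 677/56, m_4 = -761/112.
On [5, 7], with g_3(x) = a_3 + b_3·(x - 5) + c_3·(x - 5)² + d_3·(x - 5)³: c_3 = m_3/2 = 677/112, d_3 = (m_4 - m_3)/(6h_3) = -705/448, b_3 = Δ_3 - h_3(2m_3 + m_4)/6 = -257/112.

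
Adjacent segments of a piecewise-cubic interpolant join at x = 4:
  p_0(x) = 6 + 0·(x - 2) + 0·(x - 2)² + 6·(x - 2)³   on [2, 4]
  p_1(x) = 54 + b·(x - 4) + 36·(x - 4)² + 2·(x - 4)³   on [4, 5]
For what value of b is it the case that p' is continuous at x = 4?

72

p_0'(x) = 0 + 0·(x - 2) + 18·(x - 2)², so p_0'(4) = 72. On the right, p_1'(4) = b, so b = 72.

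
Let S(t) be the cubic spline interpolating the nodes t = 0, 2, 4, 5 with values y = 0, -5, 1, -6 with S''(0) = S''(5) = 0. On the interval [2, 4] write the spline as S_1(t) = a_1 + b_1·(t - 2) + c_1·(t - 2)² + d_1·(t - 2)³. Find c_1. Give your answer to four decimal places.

3.6136

Let M_i = S''(x_i). Step sizes h_i = 2, 2, 1; slopes of the chords Δ_i = (y_(i+1) - y_i)/h_i = -5/2, 3, -7.
  2·M_0 + 8·M_1 + 2·M_2 = 6(Δ_1 - Δ_0) = 33
  2·M_1 + 6·M_2 + 1·M_3 = 6(Δ_2 - Δ_1) = -60
Natural end conditions: M_0 = M_3 = 0.
Hence M_0 = 0, M_1 = 159/22, M_2 = -273/22, M_3 = 0.
On [2, 4], with S_1(t) = a_1 + b_1·(t - 2) + c_1·(t - 2)² + d_1·(t - 2)³: c_1 = M_1/2 = 159/44, d_1 = (M_2 - M_1)/(6h_1) = -18/11, b_1 = Δ_1 - h_1(2M_1 + M_2)/6 = 51/22.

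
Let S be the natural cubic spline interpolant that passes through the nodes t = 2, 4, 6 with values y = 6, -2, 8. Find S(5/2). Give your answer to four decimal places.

2.9453

With m_i denoting the second derivative at x_i, h_i = 2, 2, and Δ_i = (y_(i+1) − y_i)/h_i = -4, 5:
  2·m_0 + 8·m_1 + 2·m_2 = 6(Δ_1 - Δ_0) = 54
Natural end conditions: m_0 = m_2 = 0.
Forward elimination and back-substitution give m_0 = 0, m_1 = 27/4, m_2 = 0.
On [2, 4], S(t) = 6 - 25/4·(t - 2) + 0·(t - 2)² + 9/16·(t - 2)³.
With (t - 2) = 1/2: S(5/2) = 377/128.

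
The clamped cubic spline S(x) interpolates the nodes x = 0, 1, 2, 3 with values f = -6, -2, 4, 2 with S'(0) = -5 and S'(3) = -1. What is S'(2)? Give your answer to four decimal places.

1.1333

Let M_i = S''(x_i). Step sizes h_i = 1, 1, 1; slopes of the chords Δ_i = (y_(i+1) - y_i)/h_i = 4, 6, -2.
  1·M_0 + 4·M_1 + 1·M_2 = 6(Δ_1 - Δ_0) = 12
  1·M_1 + 4·M_2 + 1·M_3 = 6(Δ_2 - Δ_1) = -48
Clamped end conditions give two more equations: 2h_0·M_0 + h_0·M_1 = 6(Δ_0 - S'(0)) = 54 and h_2·M_2 + 2h_2·M_3 = 6(S'(3) - Δ_2) = 6.
Solving: M_0 = 406/15, M_1 = -2/15, M_2 = -218/15, M_3 = 154/15.
On [2, 3], S'(x) = b_2 + 2c_2·(x - 2) + 3d_2·(x - 2)² with b_2 = Δ_2 - h_2(2M_2 + M_3)/6 = 17/15, c_2 = M_2/2 = -109/15, d_2 = (M_3 - M_2)/(6h_2) = 62/15. So S'(2) = 17/15.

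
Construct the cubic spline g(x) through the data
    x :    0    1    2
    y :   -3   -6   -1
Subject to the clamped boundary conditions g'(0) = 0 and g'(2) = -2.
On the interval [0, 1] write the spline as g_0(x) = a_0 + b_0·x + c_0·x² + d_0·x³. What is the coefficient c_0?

Let m_i = g''(x_i). Step sizes h_i = 1, 1; slopes of the chords Δ_i = (y_(i+1) - y_i)/h_i = -3, 5.
  1·m_0 + 4·m_1 + 1·m_2 = 6(Δ_1 - Δ_0) = 48
Clamped end conditions give two more equations: 2h_0·m_0 + h_0·m_1 = 6(Δ_0 - g'(0)) = -18 and h_1·m_1 + 2h_1·m_2 = 6(g'(2) - Δ_1) = -42.
Solving the tridiagonal system: m_0 = -22, m_1 = 26, m_2 = -34.
On [0, 1], with g_0(x) = a_0 + b_0·x + c_0·x² + d_0·x³: c_0 = m_0/2 = -11, d_0 = (m_1 - m_0)/(6h_0) = 8, b_0 = Δ_0 - h_0(2m_0 + m_1)/6 = 0.

-11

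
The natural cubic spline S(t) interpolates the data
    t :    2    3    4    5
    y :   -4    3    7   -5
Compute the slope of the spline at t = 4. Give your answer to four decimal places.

Put M_i = S'' at the i-th knot. Here h = (1, 1, 1) and Δ = (7, 4, -12), so the interior equations h_(i-1)·M_(i-1) + 2(h_(i-1)+h_i)·M_i + h_i·M_(i+1) = 6(Δ_i − Δ_(i-1)) read
  1·M_0 + 4·M_1 + 1·M_2 = 6(Δ_1 - Δ_0) = -18
  1·M_1 + 4·M_2 + 1·M_3 = 6(Δ_2 - Δ_1) = -96
Natural end conditions: M_0 = M_3 = 0.
Solving: M_0 = 0, M_1 = 8/5, M_2 = -122/5, M_3 = 0.
On [4, 5], S'(t) = b_2 + 2c_2·(t - 4) + 3d_2·(t - 4)² with b_2 = Δ_2 - h_2(2M_2 + M_3)/6 = -58/15, c_2 = M_2/2 = -61/5, d_2 = (M_3 - M_2)/(6h_2) = 61/15. So S'(4) = -58/15.

-3.8667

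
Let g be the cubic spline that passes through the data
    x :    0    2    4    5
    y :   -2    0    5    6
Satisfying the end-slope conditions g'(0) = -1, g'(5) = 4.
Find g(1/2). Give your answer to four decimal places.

-2.2276

With σ_i denoting the second derivative at x_i, h_i = 2, 2, 1, and Δ_i = (y_(i+1) − y_i)/h_i = 1, 5/2, 1:
  2·σ_0 + 8·σ_1 + 2·σ_2 = 6(Δ_1 - Δ_0) = 9
  2·σ_1 + 6·σ_2 + 1·σ_3 = 6(Δ_2 - Δ_1) = -9
Clamped end conditions give two more equations: 2h_0·σ_0 + h_0·σ_1 = 6(Δ_0 - g'(0)) = 12 and h_2·σ_2 + 2h_2·σ_3 = 6(g'(5) - Δ_2) = 18.
Solving: σ_0 = 103/46, σ_1 = 35/23, σ_2 = -88/23, σ_3 = 251/23.
On [0, 2], g(x) = -2 - 1·x + 103/92·x² - 11/184·x³.
With x = 1/2: g(1/2) = -3279/1472.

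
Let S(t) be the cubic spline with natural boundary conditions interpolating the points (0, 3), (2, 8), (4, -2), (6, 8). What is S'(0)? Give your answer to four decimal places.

5.1667

With M_i denoting the second derivative at x_i, h_i = 2, 2, 2, and Δ_i = (y_(i+1) − y_i)/h_i = 5/2, -5, 5:
  2·M_0 + 8·M_1 + 2·M_2 = 6(Δ_1 - Δ_0) = -45
  2·M_1 + 8·M_2 + 2·M_3 = 6(Δ_2 - Δ_1) = 60
Natural end conditions: M_0 = M_3 = 0.
Solving the tridiagonal system: M_0 = 0, M_1 = -8, M_2 = 19/2, M_3 = 0.
On [0, 2], S'(t) = b_0 + 2c_0·t + 3d_0·t² with b_0 = Δ_0 - h_0(2M_0 + M_1)/6 = 31/6, c_0 = M_0/2 = 0, d_0 = (M_1 - M_0)/(6h_0) = -2/3. So S'(0) = 31/6.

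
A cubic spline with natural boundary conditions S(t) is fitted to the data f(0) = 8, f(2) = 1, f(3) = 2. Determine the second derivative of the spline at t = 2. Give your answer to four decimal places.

4.5000

Put M_i = S'' at the i-th knot. Here h = (2, 1) and Δ = (-7/2, 1), so the interior equations h_(i-1)·M_(i-1) + 2(h_(i-1)+h_i)·M_i + h_i·M_(i+1) = 6(Δ_i − Δ_(i-1)) read
  2·M_0 + 6·M_1 + 1·M_2 = 6(Δ_1 - Δ_0) = 27
Natural end conditions: M_0 = M_2 = 0.
Forward elimination and back-substitution give M_0 = 0, M_1 = 9/2, M_2 = 0.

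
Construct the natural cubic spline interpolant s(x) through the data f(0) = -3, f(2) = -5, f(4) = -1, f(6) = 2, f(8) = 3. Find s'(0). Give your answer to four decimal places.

-1.8214

With M_i denoting the second derivative at x_i, h_i = 2, 2, 2, 2, and Δ_i = (y_(i+1) − y_i)/h_i = -1, 2, 3/2, 1/2:
  2·M_0 + 8·M_1 + 2·M_2 = 6(Δ_1 - Δ_0) = 18
  2·M_1 + 8·M_2 + 2·M_3 = 6(Δ_2 - Δ_1) = -3
  2·M_2 + 8·M_3 + 2·M_4 = 6(Δ_3 - Δ_2) = -6
Natural end conditions: M_0 = M_4 = 0.
Forward elimination and back-substitution give M_0 = 0, M_1 = 69/28, M_2 = -6/7, M_3 = -15/28, M_4 = 0.
On [0, 2], s'(x) = b_0 + 2c_0·x + 3d_0·x² with b_0 = Δ_0 - h_0(2M_0 + M_1)/6 = -51/28, c_0 = M_0/2 = 0, d_0 = (M_1 - M_0)/(6h_0) = 23/112. So s'(0) = -51/28.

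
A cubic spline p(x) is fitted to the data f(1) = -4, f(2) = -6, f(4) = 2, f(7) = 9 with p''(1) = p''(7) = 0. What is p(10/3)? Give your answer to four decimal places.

Write M_i for p''(x_i). With h_i = 1, 2, 3 and divided differences Δ_i = -2, 4, 7/3, the continuity of p' gives the tridiagonal system
  1·M_0 + 6·M_1 + 2·M_2 = 6(Δ_1 - Δ_0) = 36
  2·M_1 + 10·M_2 + 3·M_3 = 6(Δ_2 - Δ_1) = -10
Natural end conditions: M_0 = M_3 = 0.
Forward elimination and back-substitution give M_0 = 0, M_1 = 95/14, M_2 = -33/14, M_3 = 0.
On [2, 4], p(x) = -6 + 11/42·(x - 2) + 95/28·(x - 2)² - 16/21·(x - 2)³.
With (x - 2) = 4/3: p(10/3) = -808/567.

-1.4250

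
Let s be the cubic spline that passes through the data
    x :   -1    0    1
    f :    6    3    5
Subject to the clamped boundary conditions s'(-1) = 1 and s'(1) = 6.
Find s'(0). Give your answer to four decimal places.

-2.5000

Write m_i for s''(x_i). With h_i = 1, 1 and divided differences Δ_i = -3, 2, the continuity of s' gives the tridiagonal system
  1·m_0 + 4·m_1 + 1·m_2 = 6(Δ_1 - Δ_0) = 30
Clamped end conditions give two more equations: 2h_0·m_0 + h_0·m_1 = 6(Δ_0 - s'(-1)) = -24 and h_1·m_1 + 2h_1·m_2 = 6(s'(1) - Δ_1) = 24.
Solving the tridiagonal system: m_0 = -17, m_1 = 10, m_2 = 7.
On [0, 1], s'(x) = b_1 + 2c_1·x + 3d_1·x² with b_1 = Δ_1 - h_1(2m_1 + m_2)/6 = -5/2, c_1 = m_1/2 = 5, d_1 = (m_2 - m_1)/(6h_1) = -1/2. So s'(0) = -5/2.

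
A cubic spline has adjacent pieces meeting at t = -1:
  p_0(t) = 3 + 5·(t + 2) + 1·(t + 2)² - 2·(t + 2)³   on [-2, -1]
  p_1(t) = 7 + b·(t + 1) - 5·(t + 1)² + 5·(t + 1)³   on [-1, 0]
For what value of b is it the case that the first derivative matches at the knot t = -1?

p_0'(t) = 5 + 2·(t + 2) - 6·(t + 2)², so p_0'(-1) = 1. On the right, p_1'(-1) = b, so b = 1.

1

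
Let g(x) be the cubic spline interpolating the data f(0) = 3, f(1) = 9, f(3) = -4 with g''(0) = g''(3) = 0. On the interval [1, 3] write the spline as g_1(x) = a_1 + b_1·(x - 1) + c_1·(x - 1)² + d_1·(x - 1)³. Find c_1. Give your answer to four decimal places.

-6.2500

With m_i denoting the second derivative at x_i, h_i = 1, 2, and Δ_i = (y_(i+1) − y_i)/h_i = 6, -13/2:
  1·m_0 + 6·m_1 + 2·m_2 = 6(Δ_1 - Δ_0) = -75
Natural end conditions: m_0 = m_2 = 0.
Hence m_0 = 0, m_1 = -25/2, m_2 = 0.
On [1, 3], with g_1(x) = a_1 + b_1·(x - 1) + c_1·(x - 1)² + d_1·(x - 1)³: c_1 = m_1/2 = -25/4, d_1 = (m_2 - m_1)/(6h_1) = 25/24, b_1 = Δ_1 - h_1(2m_1 + m_2)/6 = 11/6.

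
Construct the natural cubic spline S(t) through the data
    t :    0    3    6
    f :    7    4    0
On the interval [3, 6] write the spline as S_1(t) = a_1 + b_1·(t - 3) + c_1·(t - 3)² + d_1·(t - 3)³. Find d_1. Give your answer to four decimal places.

Let M_i = S''(x_i). Step sizes h_i = 3, 3; slopes of the chords Δ_i = (y_(i+1) - y_i)/h_i = -1, -4/3.
  3·M_0 + 12·M_1 + 3·M_2 = 6(Δ_1 - Δ_0) = -2
Natural end conditions: M_0 = M_2 = 0.
Solving: M_0 = 0, M_1 = -1/6, M_2 = 0.
On [3, 6], with S_1(t) = a_1 + b_1·(t - 3) + c_1·(t - 3)² + d_1·(t - 3)³: c_1 = M_1/2 = -1/12, d_1 = (M_2 - M_1)/(6h_1) = 1/108, b_1 = Δ_1 - h_1(2M_1 + M_2)/6 = -7/6.

0.0093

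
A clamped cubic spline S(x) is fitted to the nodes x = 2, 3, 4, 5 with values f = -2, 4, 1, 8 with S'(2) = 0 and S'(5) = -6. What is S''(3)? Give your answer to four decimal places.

With M_i denoting the second derivative at x_i, h_i = 1, 1, 1, and Δ_i = (y_(i+1) − y_i)/h_i = 6, -3, 7:
  1·M_0 + 4·M_1 + 1·M_2 = 6(Δ_1 - Δ_0) = -54
  1·M_1 + 4·M_2 + 1·M_3 = 6(Δ_2 - Δ_1) = 60
Clamped end conditions give two more equations: 2h_0·M_0 + h_0·M_1 = 6(Δ_0 - S'(2)) = 36 and h_2·M_2 + 2h_2·M_3 = 6(S'(5) - Δ_2) = -78.
Solving the tridiagonal system: M_0 = 168/5, M_1 = -156/5, M_2 = 186/5, M_3 = -288/5.

-31.2000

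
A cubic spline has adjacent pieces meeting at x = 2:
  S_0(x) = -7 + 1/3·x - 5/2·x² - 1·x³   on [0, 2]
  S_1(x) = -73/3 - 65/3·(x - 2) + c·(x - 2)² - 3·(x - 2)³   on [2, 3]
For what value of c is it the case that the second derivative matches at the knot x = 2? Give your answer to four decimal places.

-8.5000

S_0''(x) = -5 - 6·x, so S_0''(2) = -17. On the right, S_1''(2) = 2c, so c = -17/2.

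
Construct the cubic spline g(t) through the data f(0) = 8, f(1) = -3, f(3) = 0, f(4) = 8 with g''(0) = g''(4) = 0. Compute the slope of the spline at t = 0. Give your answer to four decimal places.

With M_i denoting the second derivative at x_i, h_i = 1, 2, 1, and Δ_i = (y_(i+1) − y_i)/h_i = -11, 3/2, 8:
  1·M_0 + 6·M_1 + 2·M_2 = 6(Δ_1 - Δ_0) = 75
  2·M_1 + 6·M_2 + 1·M_3 = 6(Δ_2 - Δ_1) = 39
Natural end conditions: M_0 = M_3 = 0.
Solving the tridiagonal system: M_0 = 0, M_1 = 93/8, M_2 = 21/8, M_3 = 0.
On [0, 1], g'(t) = b_0 + 2c_0·t + 3d_0·t² with b_0 = Δ_0 - h_0(2M_0 + M_1)/6 = -207/16, c_0 = M_0/2 = 0, d_0 = (M_1 - M_0)/(6h_0) = 31/16. So g'(0) = -207/16.

-12.9375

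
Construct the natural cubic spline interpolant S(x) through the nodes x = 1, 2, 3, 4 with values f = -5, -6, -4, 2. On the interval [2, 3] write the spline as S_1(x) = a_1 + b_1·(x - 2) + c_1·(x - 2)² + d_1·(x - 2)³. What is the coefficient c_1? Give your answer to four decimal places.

1.6000

Write m_i for S''(x_i). With h_i = 1, 1, 1 and divided differences Δ_i = -1, 2, 6, the continuity of S' gives the tridiagonal system
  1·m_0 + 4·m_1 + 1·m_2 = 6(Δ_1 - Δ_0) = 18
  1·m_1 + 4·m_2 + 1·m_3 = 6(Δ_2 - Δ_1) = 24
Natural end conditions: m_0 = m_3 = 0.
Solving: m_0 = 0, m_1 = 16/5, m_2 = 26/5, m_3 = 0.
On [2, 3], with S_1(x) = a_1 + b_1·(x - 2) + c_1·(x - 2)² + d_1·(x - 2)³: c_1 = m_1/2 = 8/5, d_1 = (m_2 - m_1)/(6h_1) = 1/3, b_1 = Δ_1 - h_1(2m_1 + m_2)/6 = 1/15.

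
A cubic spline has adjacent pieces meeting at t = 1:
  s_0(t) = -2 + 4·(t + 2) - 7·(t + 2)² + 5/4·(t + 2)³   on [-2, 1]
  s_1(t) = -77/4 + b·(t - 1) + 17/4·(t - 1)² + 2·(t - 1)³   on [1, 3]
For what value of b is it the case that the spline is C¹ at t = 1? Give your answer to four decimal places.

-4.2500

s_0'(t) = 4 - 14·(t + 2) + 15/4·(t + 2)², so s_0'(1) = -17/4. On the right, s_1'(1) = b, so b = -17/4.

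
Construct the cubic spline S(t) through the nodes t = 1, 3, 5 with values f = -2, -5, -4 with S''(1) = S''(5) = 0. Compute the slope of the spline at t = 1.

Write m_i for S''(x_i). With h_i = 2, 2 and divided differences Δ_i = -3/2, 1/2, the continuity of S' gives the tridiagonal system
  2·m_0 + 8·m_1 + 2·m_2 = 6(Δ_1 - Δ_0) = 12
Natural end conditions: m_0 = m_2 = 0.
Solving: m_0 = 0, m_1 = 3/2, m_2 = 0.
On [1, 3], S'(t) = b_0 + 2c_0·(t - 1) + 3d_0·(t - 1)² with b_0 = Δ_0 - h_0(2m_0 + m_1)/6 = -2, c_0 = m_0/2 = 0, d_0 = (m_1 - m_0)/(6h_0) = 1/8. So S'(1) = -2.

-2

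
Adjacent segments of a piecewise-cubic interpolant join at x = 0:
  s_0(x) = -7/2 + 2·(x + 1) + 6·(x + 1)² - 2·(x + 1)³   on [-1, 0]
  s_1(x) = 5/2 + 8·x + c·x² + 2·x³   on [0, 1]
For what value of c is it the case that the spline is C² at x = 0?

s_0''(x) = 12 - 12·(x + 1), so s_0''(0) = 0. On the right, s_1''(0) = 2c, so c = 0.

0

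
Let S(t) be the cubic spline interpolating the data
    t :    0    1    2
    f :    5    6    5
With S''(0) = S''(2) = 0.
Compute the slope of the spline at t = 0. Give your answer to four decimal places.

With σ_i denoting the second derivative at x_i, h_i = 1, 1, and Δ_i = (y_(i+1) − y_i)/h_i = 1, -1:
  1·σ_0 + 4·σ_1 + 1·σ_2 = 6(Δ_1 - Δ_0) = -12
Natural end conditions: σ_0 = σ_2 = 0.
Hence σ_0 = 0, σ_1 = -3, σ_2 = 0.
On [0, 1], S'(t) = b_0 + 2c_0·t + 3d_0·t² with b_0 = Δ_0 - h_0(2σ_0 + σ_1)/6 = 3/2, c_0 = σ_0/2 = 0, d_0 = (σ_1 - σ_0)/(6h_0) = -1/2. So S'(0) = 3/2.

1.5000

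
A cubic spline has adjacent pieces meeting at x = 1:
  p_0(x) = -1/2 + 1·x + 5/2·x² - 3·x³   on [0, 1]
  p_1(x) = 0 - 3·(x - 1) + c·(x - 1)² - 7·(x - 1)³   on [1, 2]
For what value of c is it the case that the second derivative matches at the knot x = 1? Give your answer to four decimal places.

p_0''(x) = 5 - 18·x, so p_0''(1) = -13. On the right, p_1''(1) = 2c, so c = -13/2.

-6.5000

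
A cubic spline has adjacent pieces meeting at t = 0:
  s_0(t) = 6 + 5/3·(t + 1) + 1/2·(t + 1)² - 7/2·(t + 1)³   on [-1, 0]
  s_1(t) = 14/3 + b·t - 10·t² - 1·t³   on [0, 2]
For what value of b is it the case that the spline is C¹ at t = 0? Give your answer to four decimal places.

-7.8333

s_0'(t) = 5/3 + 1·(t + 1) - 21/2·(t + 1)², so s_0'(0) = -47/6. On the right, s_1'(0) = b, so b = -47/6.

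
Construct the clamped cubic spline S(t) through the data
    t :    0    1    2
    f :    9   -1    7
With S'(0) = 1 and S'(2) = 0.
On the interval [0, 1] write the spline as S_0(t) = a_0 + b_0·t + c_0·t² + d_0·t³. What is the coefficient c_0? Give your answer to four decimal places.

-30.2500

With M_i denoting the second derivative at x_i, h_i = 1, 1, and Δ_i = (y_(i+1) − y_i)/h_i = -10, 8:
  1·M_0 + 4·M_1 + 1·M_2 = 6(Δ_1 - Δ_0) = 108
Clamped end conditions give two more equations: 2h_0·M_0 + h_0·M_1 = 6(Δ_0 - S'(0)) = -66 and h_1·M_1 + 2h_1·M_2 = 6(S'(2) - Δ_1) = -48.
Solving: M_0 = -121/2, M_1 = 55, M_2 = -103/2.
On [0, 1], with S_0(t) = a_0 + b_0·t + c_0·t² + d_0·t³: c_0 = M_0/2 = -121/4, d_0 = (M_1 - M_0)/(6h_0) = 77/4, b_0 = Δ_0 - h_0(2M_0 + M_1)/6 = 1.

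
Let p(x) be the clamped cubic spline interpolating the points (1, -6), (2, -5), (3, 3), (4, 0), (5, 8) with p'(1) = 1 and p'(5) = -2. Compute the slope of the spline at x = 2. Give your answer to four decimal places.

Write σ_i for p''(x_i). With h_i = 1, 1, 1, 1 and divided differences Δ_i = 1, 8, -3, 8, the continuity of p' gives the tridiagonal system
  1·σ_0 + 4·σ_1 + 1·σ_2 = 6(Δ_1 - Δ_0) = 42
  1·σ_1 + 4·σ_2 + 1·σ_3 = 6(Δ_2 - Δ_1) = -66
  1·σ_2 + 4·σ_3 + 1·σ_4 = 6(Δ_3 - Δ_2) = 66
Clamped end conditions give two more equations: 2h_0·σ_0 + h_0·σ_1 = 6(Δ_0 - p'(1)) = 0 and h_3·σ_3 + 2h_3·σ_4 = 6(p'(5) - Δ_3) = -60.
Solving: σ_0 = -291/28, σ_1 = 291/14, σ_2 = -123/4, σ_3 = 507/14, σ_4 = -1347/28.
On [2, 3], p'(x) = b_1 + 2c_1·(x - 2) + 3d_1·(x - 2)² with b_1 = Δ_1 - h_1(2σ_1 + σ_2)/6 = 347/56, c_1 = σ_1/2 = 291/28, d_1 = (σ_2 - σ_1)/(6h_1) = -481/56. So p'(2) = 347/56.

6.1964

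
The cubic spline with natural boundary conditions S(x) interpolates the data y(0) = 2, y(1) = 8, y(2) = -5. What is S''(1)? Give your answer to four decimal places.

-28.5000

Put M_i = S'' at the i-th knot. Here h = (1, 1) and Δ = (6, -13), so the interior equations h_(i-1)·M_(i-1) + 2(h_(i-1)+h_i)·M_i + h_i·M_(i+1) = 6(Δ_i − Δ_(i-1)) read
  1·M_0 + 4·M_1 + 1·M_2 = 6(Δ_1 - Δ_0) = -114
Natural end conditions: M_0 = M_2 = 0.
Forward elimination and back-substitution give M_0 = 0, M_1 = -57/2, M_2 = 0.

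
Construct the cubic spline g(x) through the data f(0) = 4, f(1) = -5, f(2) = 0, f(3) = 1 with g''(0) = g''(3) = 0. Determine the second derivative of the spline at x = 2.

-12

Let M_i = g''(x_i). Step sizes h_i = 1, 1, 1; slopes of the chords Δ_i = (y_(i+1) - y_i)/h_i = -9, 5, 1.
  1·M_0 + 4·M_1 + 1·M_2 = 6(Δ_1 - Δ_0) = 84
  1·M_1 + 4·M_2 + 1·M_3 = 6(Δ_2 - Δ_1) = -24
Natural end conditions: M_0 = M_3 = 0.
Solving: M_0 = 0, M_1 = 24, M_2 = -12, M_3 = 0.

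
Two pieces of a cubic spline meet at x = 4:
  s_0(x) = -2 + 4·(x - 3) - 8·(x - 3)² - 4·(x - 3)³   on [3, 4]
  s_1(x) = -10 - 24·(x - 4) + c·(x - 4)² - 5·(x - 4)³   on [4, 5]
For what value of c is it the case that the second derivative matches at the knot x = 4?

-20

s_0''(x) = -16 - 24·(x - 3), so s_0''(4) = -40. On the right, s_1''(4) = 2c, so c = -20.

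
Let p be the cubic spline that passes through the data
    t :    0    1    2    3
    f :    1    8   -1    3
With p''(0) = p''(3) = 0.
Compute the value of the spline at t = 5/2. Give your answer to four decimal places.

-0.7000

Put M_i = p'' at the i-th knot. Here h = (1, 1, 1) and Δ = (7, -9, 4), so the interior equations h_(i-1)·M_(i-1) + 2(h_(i-1)+h_i)·M_i + h_i·M_(i+1) = 6(Δ_i − Δ_(i-1)) read
  1·M_0 + 4·M_1 + 1·M_2 = 6(Δ_1 - Δ_0) = -96
  1·M_1 + 4·M_2 + 1·M_3 = 6(Δ_2 - Δ_1) = 78
Natural end conditions: M_0 = M_3 = 0.
Solving the tridiagonal system: M_0 = 0, M_1 = -154/5, M_2 = 136/5, M_3 = 0.
On [2, 3], p(t) = -1 - 76/15·(t - 2) + 68/5·(t - 2)² - 68/15·(t - 2)³.
With (t - 2) = 1/2: p(5/2) = -7/10.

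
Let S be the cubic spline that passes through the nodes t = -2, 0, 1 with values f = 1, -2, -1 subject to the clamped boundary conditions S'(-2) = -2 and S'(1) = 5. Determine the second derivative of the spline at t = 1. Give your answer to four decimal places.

Let M_i = S''(x_i). Step sizes h_i = 2, 1; slopes of the chords Δ_i = (y_(i+1) - y_i)/h_i = -3/2, 1.
  2·M_0 + 6·M_1 + 1·M_2 = 6(Δ_1 - Δ_0) = 15
Clamped end conditions give two more equations: 2h_0·M_0 + h_0·M_1 = 6(Δ_0 - S'(-2)) = 3 and h_1·M_1 + 2h_1·M_2 = 6(S'(1) - Δ_1) = 24.
Solving the tridiagonal system: M_0 = 7/12, M_1 = 1/3, M_2 = 71/6.

11.8333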